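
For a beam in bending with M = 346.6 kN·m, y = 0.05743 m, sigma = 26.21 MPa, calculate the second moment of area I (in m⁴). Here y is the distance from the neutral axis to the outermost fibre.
Model: a beam in bending, so sigma = (M·y) / I.
Solve for I: I = (M·y) / sigma.
Convert to SI units:
  M = 346.6 kN·m = 346600 N·m
  sigma = 26.21 MPa = 2.621 × 10⁷ Pa
Substitute:
  I = (346600 × 0.05743) / (2.621 × 10⁷)
  I = 0.0007595 m⁴
Final answer: I = 0.0007595 m⁴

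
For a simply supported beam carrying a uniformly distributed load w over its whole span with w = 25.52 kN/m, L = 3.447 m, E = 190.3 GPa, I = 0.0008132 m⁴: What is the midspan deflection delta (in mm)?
Model: a simply supported beam carrying a uniformly distributed load w over its whole span, so delta = (5·w·L^4) / (384·E·I).
Convert to SI units:
  w = 25.52 kN/m = 25520 N/m
  E = 190.3 GPa = 1.903 × 10¹¹ Pa
Substitute:
  delta = (5 × 25520 × 3.447^4) / (384 × (1.903 × 10¹¹) × 0.0008132)
  delta = 0.0003031 m
Convert: delta = 0.0003031 m = 0.3031 mm
Final answer: delta = 0.3031 mm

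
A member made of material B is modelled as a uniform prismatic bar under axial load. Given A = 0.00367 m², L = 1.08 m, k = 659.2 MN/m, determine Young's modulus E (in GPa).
Model: a uniform prismatic bar under axial load, so k = (A·E) / L.
Solve for E: E = (k·L) / A.
Convert to SI units:
  k = 659.2 MN/m = 6.592 × 10⁸ N/m
Substitute:
  E = ((6.592 × 10⁸) × 1.08) / 0.00367
  E = 1.94 × 10¹¹ Pa
Convert: E = 1.94 × 10¹¹ Pa = 194 GPa
Final answer: E = 194 GPa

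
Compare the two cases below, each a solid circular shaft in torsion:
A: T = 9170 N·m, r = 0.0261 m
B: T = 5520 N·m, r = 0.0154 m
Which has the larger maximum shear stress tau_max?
Model: a solid circular shaft in torsion, so tau_max = (2·T) / (π·r^3) (SI units).
  A: tau_max = (2 × 9170) / (π × 0.0261^3) = 3.283 × 10⁸ Pa = 328.3 MPa
  B: tau_max = (2 × 5520) / (π × 0.0154^3) = 9.622 × 10⁸ Pa = 962.2 MPa
962.2 MPa > 328.3 MPa, so B is larger.
Final answer: B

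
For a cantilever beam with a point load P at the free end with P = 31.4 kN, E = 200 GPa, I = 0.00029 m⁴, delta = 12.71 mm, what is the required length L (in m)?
Model: a cantilever beam with a point load P at the free end, so delta = (P·L^3) / (3·E·I).
Solve for L: L = ((3·delta·E·I) / P)^(1/3).
Convert to SI units:
  P = 31.4 kN = 31400 N
  E = 200 GPa = 2 × 10¹¹ Pa
  delta = 12.71 mm = 0.01271 m
Substitute:
  L = ((3 × 0.01271 × (2 × 10¹¹) × 0.00029) / 31400)^(1/3)
  L = 4.13 m
Final answer: L = 4.13 m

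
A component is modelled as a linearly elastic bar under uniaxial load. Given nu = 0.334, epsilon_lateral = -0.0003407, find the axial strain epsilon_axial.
Model: a linearly elastic bar under uniaxial load, so epsilon_lateral = -nu·epsilon_axial.
Solve for epsilon_axial: epsilon_axial = -epsilon_lateral / nu.
Substitute:
  epsilon_axial = -(-0.0003407) / 0.334
  epsilon_axial = 0.00102
Final answer: epsilon_axial = 0.00102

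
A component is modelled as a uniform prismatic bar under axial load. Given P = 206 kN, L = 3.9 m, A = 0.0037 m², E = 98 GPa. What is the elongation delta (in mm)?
Model: a uniform prismatic bar under axial load, so delta = (P·L) / (A·E).
Convert to SI units:
  P = 206 kN = 206000 N
  E = 98 GPa = 9.8 × 10¹⁰ Pa
Substitute:
  delta = (206000 × 3.9) / (0.0037 × (9.8 × 10¹⁰))
  delta = 0.002216 m
Convert: delta = 0.002216 m = 2.216 mm
Final answer: delta = 2.216 mm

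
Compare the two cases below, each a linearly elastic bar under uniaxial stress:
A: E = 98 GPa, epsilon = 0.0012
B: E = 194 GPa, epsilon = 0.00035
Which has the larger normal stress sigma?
Model: a linearly elastic bar under uniaxial stress, so sigma = E·epsilon (SI units).
  A: sigma = (9.8 × 10¹⁰) × 0.0012 = 1.176 × 10⁸ Pa = 117.6 MPa
  B: sigma = (1.94 × 10¹¹) × 0.00035 = 6.79 × 10⁷ Pa = 67.9 MPa
117.6 MPa > 67.9 MPa, so A is larger.
Final answer: A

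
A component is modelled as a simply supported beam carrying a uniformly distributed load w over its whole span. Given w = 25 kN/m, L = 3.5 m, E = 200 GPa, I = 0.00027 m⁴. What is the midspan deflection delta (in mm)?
Model: a simply supported beam carrying a uniformly distributed load w over its whole span, so delta = (5·w·L^4) / (384·E·I).
Convert to SI units:
  w = 25 kN/m = 25000 N/m
  E = 200 GPa = 2 × 10¹¹ Pa
Substitute:
  delta = (5 × 25000 × 3.5^4) / (384 × (2 × 10¹¹) × 0.00027)
  delta = 0.0009046 m
Convert: delta = 0.0009046 m = 0.9046 mm
Final answer: delta = 0.9046 mm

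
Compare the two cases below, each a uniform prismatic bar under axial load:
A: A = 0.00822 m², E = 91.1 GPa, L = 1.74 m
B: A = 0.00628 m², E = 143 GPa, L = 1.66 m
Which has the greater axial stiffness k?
Model: a uniform prismatic bar under axial load, so k = (A·E) / L (SI units).
  A: k = (0.00822 × (9.11 × 10¹⁰)) / 1.74 = 4.304 × 10⁸ N/m = 430.4 MN/m
  B: k = (0.00628 × (1.43 × 10¹¹)) / 1.66 = 5.41 × 10⁸ N/m = 541 MN/m
541 MN/m > 430.4 MN/m, so B is larger.
Final answer: B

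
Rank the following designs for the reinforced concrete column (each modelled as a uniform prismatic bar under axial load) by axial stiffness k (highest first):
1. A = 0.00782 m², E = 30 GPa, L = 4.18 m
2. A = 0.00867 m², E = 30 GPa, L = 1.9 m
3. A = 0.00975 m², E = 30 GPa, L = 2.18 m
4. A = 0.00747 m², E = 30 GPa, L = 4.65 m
Model: a uniform prismatic bar under axial load, so k = (A·E) / L (SI units).
  Case 1: k = (0.00782 × (3 × 10¹⁰)) / 4.18 = 5.612 × 10⁷ N/m = 56.12 MN/m
  Case 2: k = (0.00867 × (3 × 10¹⁰)) / 1.9 = 1.369 × 10⁸ N/m = 136.9 MN/m
  Case 3: k = (0.00975 × (3 × 10¹⁰)) / 2.18 = 1.342 × 10⁸ N/m = 134.2 MN/m
  Case 4: k = (0.00747 × (3 × 10¹⁰)) / 4.65 = 4.819 × 10⁷ N/m = 48.19 MN/m
Ordering: 136.9 MN/m (case 2) > 134.2 MN/m (case 3) > 56.12 MN/m (case 1) > 48.19 MN/m (case 4)
Final answer: 2, 3, 1, 4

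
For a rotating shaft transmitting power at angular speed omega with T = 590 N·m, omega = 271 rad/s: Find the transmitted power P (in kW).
Model: a rotating shaft transmitting power at angular speed omega, so P = T·omega.
Substitute:
  P = 590 × 271
  P = 159900 W
Convert: P = 159900 W = 159.9 kW
Final answer: P = 159.9 kW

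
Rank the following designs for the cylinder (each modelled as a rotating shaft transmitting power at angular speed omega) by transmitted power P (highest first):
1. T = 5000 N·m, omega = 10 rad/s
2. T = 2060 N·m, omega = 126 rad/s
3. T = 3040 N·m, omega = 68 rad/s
Model: a rotating shaft transmitting power at angular speed omega, so P = T·omega (SI units).
  Case 1: P = 5000 × 10 = 50000 W = 50 kW
  Case 2: P = 2060 × 126 = 259600 W = 259.6 kW
  Case 3: P = 3040 × 68 = 206700 W = 206.7 kW
Ordering: 259.6 kW (case 2) > 206.7 kW (case 3) > 50 kW (case 1)
Final answer: 2, 3, 1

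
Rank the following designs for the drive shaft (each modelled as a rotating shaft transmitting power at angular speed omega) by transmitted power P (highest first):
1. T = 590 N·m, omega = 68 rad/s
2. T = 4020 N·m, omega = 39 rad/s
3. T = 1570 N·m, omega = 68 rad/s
Model: a rotating shaft transmitting power at angular speed omega, so P = T·omega (SI units).
  Case 1: P = 590 × 68 = 40120 W = 40.12 kW
  Case 2: P = 4020 × 39 = 156800 W = 156.8 kW
  Case 3: P = 1570 × 68 = 106800 W = 106.8 kW
Ordering: 156.8 kW (case 2) > 106.8 kW (case 3) > 40.12 kW (case 1)
Final answer: 2, 3, 1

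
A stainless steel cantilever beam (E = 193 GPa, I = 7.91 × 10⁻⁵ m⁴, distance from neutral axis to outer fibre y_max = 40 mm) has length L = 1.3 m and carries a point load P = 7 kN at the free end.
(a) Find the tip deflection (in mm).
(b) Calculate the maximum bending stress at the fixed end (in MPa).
(a) Tip deflection of a cantilever with an end point load: δ = P·L^3 / (3·E·I). Convert P = 7 kN = 7000 N, E = 193 GPa = 1.93 × 10¹¹ Pa.
  δ = (7000 × 1.3^3) / (3 × (1.93 × 10¹¹) × (7.91 × 10⁻⁵)) = 0.0003358 m = 0.3358 mm
(b) Maximum bending moment at the fixed end: M = P·L = 7000 × 1.3 = 9100 N·m. Convert y_max = 40 mm = 0.04 m.
  σ = M·y_max / I = (9100 × 0.04) / (7.91 × 10⁻⁵) = 4.602 × 10⁶ Pa = 4.602 MPa
Final answer: (a) δ = 0.3358 mm, (b) σ = 4.602 MPa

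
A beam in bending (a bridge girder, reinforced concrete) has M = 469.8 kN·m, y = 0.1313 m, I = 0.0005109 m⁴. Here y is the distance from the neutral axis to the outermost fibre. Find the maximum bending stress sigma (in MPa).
Model: a beam in bending, so sigma = (M·y) / I.
Convert to SI units:
  M = 469.8 kN·m = 469800 N·m
Substitute:
  sigma = (469800 × 0.1313) / 0.0005109
  sigma = 1.207 × 10⁸ Pa
Convert: sigma = 1.207 × 10⁸ Pa = 120.7 MPa
Final answer: sigma = 120.7 MPa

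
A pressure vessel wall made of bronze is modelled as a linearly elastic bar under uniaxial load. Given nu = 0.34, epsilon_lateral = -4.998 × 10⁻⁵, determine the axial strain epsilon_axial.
Model: a linearly elastic bar under uniaxial load, so epsilon_lateral = -nu·epsilon_axial.
Solve for epsilon_axial: epsilon_axial = -epsilon_lateral / nu.
Substitute:
  epsilon_axial = -(-4.998 × 10⁻⁵) / 0.34
  epsilon_axial = 0.000147
Final answer: epsilon_axial = 0.000147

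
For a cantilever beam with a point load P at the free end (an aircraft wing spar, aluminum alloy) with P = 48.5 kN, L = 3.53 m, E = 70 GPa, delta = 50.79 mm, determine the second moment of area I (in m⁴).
Model: a cantilever beam with a point load P at the free end, so delta = (P·L^3) / (3·E·I).
Solve for I: I = (P·L^3) / (3·delta·E).
Convert to SI units:
  P = 48.5 kN = 48500 N
  E = 70 GPa = 7 × 10¹⁰ Pa
  delta = 50.79 mm = 0.05079 m
Substitute:
  I = (48500 × 3.53^3) / (3 × 0.05079 × (7 × 10¹⁰))
  I = 0.0002 m⁴
Final answer: I = 0.0002 m⁴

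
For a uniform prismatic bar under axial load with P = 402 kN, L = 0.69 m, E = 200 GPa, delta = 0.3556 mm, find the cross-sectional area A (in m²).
Model: a uniform prismatic bar under axial load, so delta = (P·L) / (A·E).
Solve for A: A = (P·L) / (delta·E).
Convert to SI units:
  P = 402 kN = 402000 N
  E = 200 GPa = 2 × 10¹¹ Pa
  delta = 0.3556 mm = 0.0003556 m
Substitute:
  A = (402000 × 0.69) / (0.0003556 × (2 × 10¹¹))
  A = 0.0039 m²
Final answer: A = 0.0039 m²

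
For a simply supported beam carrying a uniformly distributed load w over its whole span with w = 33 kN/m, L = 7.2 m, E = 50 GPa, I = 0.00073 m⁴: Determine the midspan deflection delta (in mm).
Model: a simply supported beam carrying a uniformly distributed load w over its whole span, so delta = (5·w·L^4) / (384·E·I).
Convert to SI units:
  w = 33 kN/m = 33000 N/m
  E = 50 GPa = 5 × 10¹⁰ Pa
Substitute:
  delta = (5 × 33000 × 7.2^4) / (384 × (5 × 10¹⁰) × 0.00073)
  delta = 0.03164 m
Convert: delta = 0.03164 m = 31.64 mm
Final answer: delta = 31.64 mm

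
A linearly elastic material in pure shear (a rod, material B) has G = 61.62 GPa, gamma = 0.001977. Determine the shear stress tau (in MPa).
Model: a linearly elastic material in pure shear, so tau = G·gamma.
Convert to SI units:
  G = 61.62 GPa = 6.162 × 10¹⁰ Pa
Substitute:
  tau = (6.162 × 10¹⁰) × 0.001977
  tau = 1.218 × 10⁸ Pa
Convert: tau = 1.218 × 10⁸ Pa = 121.8 MPa
Final answer: tau = 121.8 MPa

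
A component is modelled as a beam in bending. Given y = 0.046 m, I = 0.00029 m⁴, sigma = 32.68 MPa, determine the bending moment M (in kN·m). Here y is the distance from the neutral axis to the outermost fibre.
Model: a beam in bending, so sigma = (M·y) / I.
Solve for M: M = (sigma·I) / y.
Convert to SI units:
  sigma = 32.68 MPa = 3.268 × 10⁷ Pa
Substitute:
  M = ((3.268 × 10⁷) × 0.00029) / 0.046
  M = 206000 N·m
Convert: M = 206000 N·m = 206 kN·m
Final answer: M = 206 kN·m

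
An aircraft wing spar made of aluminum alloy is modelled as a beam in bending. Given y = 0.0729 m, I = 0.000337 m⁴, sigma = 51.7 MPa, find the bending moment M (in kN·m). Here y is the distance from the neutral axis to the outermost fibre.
Model: a beam in bending, so sigma = (M·y) / I.
Solve for M: M = (sigma·I) / y.
Convert to SI units:
  sigma = 51.7 MPa = 5.17 × 10⁷ Pa
Substitute:
  M = ((5.17 × 10⁷) × 0.000337) / 0.0729
  M = 239000 N·m
Convert: M = 239000 N·m = 239 kN·m
Final answer: M = 239 kN·m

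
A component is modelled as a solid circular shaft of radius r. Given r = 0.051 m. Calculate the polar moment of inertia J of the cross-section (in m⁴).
Model: a solid circular shaft of radius r, so J = (π·r^4) / 2.
Substitute:
  J = (π × 0.051^4) / 2
  J = 1.063 × 10⁻⁵ m⁴
Final answer: J = 1.063 × 10⁻⁵ m⁴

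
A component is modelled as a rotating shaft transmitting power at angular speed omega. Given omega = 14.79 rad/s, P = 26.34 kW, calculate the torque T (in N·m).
Model: a rotating shaft transmitting power at angular speed omega, so P = T·omega.
Solve for T: T = P / omega.
Convert to SI units:
  P = 26.34 kW = 26340 W
Substitute:
  T = 26340 / 14.79
  T = 1781 N·m
Final answer: T = 1781 N·m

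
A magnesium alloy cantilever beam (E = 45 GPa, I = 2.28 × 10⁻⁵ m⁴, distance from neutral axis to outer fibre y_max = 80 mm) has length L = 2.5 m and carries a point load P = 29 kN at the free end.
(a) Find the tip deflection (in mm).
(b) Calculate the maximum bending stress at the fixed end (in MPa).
(a) Tip deflection of a cantilever with an end point load: δ = P·L^3 / (3·E·I). Convert P = 29 kN = 29000 N, E = 45 GPa = 4.5 × 10¹⁰ Pa.
  δ = (29000 × 2.5^3) / (3 × (4.5 × 10¹⁰) × (2.28 × 10⁻⁵)) = 0.1472 m = 147.2 mm
(b) Maximum bending moment at the fixed end: M = P·L = 29000 × 2.5 = 72500 N·m. Convert y_max = 80 mm = 0.08 m.
  σ = M·y_max / I = (72500 × 0.08) / (2.28 × 10⁻⁵) = 2.544 × 10⁸ Pa = 254.4 MPa
Final answer: (a) δ = 147.2 mm, (b) σ = 254.4 MPa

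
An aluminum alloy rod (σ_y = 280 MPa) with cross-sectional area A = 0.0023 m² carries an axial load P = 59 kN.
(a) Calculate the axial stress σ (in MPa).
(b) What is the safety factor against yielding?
(a) Axial stress σ = P/A. Convert P = 59 kN = 59000 N.
  σ = 59000 / 0.0023 = 2.565 × 10⁷ Pa = 25.65 MPa
(b) Safety factor SF = σ_y/σ = 280 / 25.65 = 10.92
Final answer: (a) σ = 25.65 MPa, (b) SF = 10.92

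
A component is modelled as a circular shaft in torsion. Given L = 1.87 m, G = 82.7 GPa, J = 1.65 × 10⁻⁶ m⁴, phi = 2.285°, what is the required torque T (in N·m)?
Model: a circular shaft in torsion, so phi = (T·L) / (G·J).
Solve for T: T = (phi·G·J) / L.
Convert to SI units:
  G = 82.7 GPa = 8.27 × 10¹⁰ Pa
  phi = 2.285° = 0.03988 rad
Substitute:
  T = (0.03988 × (8.27 × 10¹⁰) × (1.65 × 10⁻⁶)) / 1.87
  T = 2910 N·m
Final answer: T = 2910 N·m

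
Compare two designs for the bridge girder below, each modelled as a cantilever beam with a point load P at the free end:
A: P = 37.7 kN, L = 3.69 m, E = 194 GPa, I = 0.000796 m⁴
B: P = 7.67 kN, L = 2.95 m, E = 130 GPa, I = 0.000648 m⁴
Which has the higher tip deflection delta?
Model: a cantilever beam with a point load P at the free end, so delta = (P·L^3) / (3·E·I) (SI units).
  A: delta = (37700 × 3.69^3) / (3 × (1.94 × 10¹¹) × 0.000796) = 0.004089 m = 4.089 mm
  B: delta = (7670 × 2.95^3) / (3 × (1.3 × 10¹¹) × 0.000648) = 0.0007792 m = 0.7792 mm
4.089 mm > 0.7792 mm, so A is larger.
Final answer: A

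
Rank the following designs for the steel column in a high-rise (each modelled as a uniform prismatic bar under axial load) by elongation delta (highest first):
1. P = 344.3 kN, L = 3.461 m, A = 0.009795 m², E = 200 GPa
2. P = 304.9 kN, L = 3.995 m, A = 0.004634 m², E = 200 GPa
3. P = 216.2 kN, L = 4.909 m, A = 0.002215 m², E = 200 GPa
Model: a uniform prismatic bar under axial load, so delta = (P·L) / (A·E) (SI units).
  Case 1: delta = (344300 × 3.461) / (0.009795 × (2 × 10¹¹)) = 0.0006083 m = 0.6083 mm
  Case 2: delta = (304900 × 3.995) / (0.004634 × (2 × 10¹¹)) = 0.001314 m = 1.314 mm
  Case 3: delta = (216200 × 4.909) / (0.002215 × (2 × 10¹¹)) = 0.002396 m = 2.396 mm
Ordering: 2.396 mm (case 3) > 1.314 mm (case 2) > 0.6083 mm (case 1)
Final answer: 3, 2, 1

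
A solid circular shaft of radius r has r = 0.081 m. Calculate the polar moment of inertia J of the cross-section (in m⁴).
Model: a solid circular shaft of radius r, so J = (π·r^4) / 2.
Substitute:
  J = (π × 0.081^4) / 2
  J = 6.762 × 10⁻⁵ m⁴
Final answer: J = 6.762 × 10⁻⁵ m⁴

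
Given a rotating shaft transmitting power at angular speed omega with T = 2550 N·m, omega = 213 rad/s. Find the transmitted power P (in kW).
Model: a rotating shaft transmitting power at angular speed omega, so P = T·omega.
Substitute:
  P = 2550 × 213
  P = 543200 W
Convert: P = 543200 W = 543.2 kW
Final answer: P = 543.2 kW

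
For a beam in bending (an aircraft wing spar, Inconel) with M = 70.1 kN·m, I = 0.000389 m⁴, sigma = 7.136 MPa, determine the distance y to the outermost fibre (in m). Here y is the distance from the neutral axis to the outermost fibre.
Model: a beam in bending, so sigma = (M·y) / I.
Solve for y: y = (sigma·I) / M.
Convert to SI units:
  M = 70.1 kN·m = 70100 N·m
  sigma = 7.136 MPa = 7.136 × 10⁶ Pa
Substitute:
  y = ((7.136 × 10⁶) × 0.000389) / 70100
  y = 0.0396 m
Final answer: y = 0.0396 m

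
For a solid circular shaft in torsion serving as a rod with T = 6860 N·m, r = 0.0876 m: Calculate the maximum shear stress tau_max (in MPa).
Model: a solid circular shaft in torsion, so tau_max = (2·T) / (π·r^3).
Substitute:
  tau_max = (2 × 6860) / (π × 0.0876^3)
  tau_max = 6.497 × 10⁶ Pa
Convert: tau_max = 6.497 × 10⁶ Pa = 6.497 MPa
Final answer: tau_max = 6.497 MPa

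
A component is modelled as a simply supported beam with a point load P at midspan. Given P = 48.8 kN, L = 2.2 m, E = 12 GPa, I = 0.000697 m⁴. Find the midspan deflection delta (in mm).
Model: a simply supported beam with a point load P at midspan, so delta = (P·L^3) / (48·E·I).
Convert to SI units:
  P = 48.8 kN = 48800 N
  E = 12 GPa = 1.2 × 10¹⁰ Pa
Substitute:
  delta = (48800 × 2.2^3) / (48 × (1.2 × 10¹⁰) × 0.000697)
  delta = 0.001294 m
Convert: delta = 0.001294 m = 1.294 mm
Final answer: delta = 1.294 mm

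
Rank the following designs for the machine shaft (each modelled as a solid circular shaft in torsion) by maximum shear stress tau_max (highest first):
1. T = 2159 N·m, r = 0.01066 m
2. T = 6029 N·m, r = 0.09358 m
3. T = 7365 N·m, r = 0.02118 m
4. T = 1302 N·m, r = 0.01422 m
Model: a solid circular shaft in torsion, so tau_max = (2·T) / (π·r^3) (SI units).
  Case 1: tau_max = (2 × 2159) / (π × 0.01066^3) = 1.135 × 10⁹ Pa = 1135 MPa
  Case 2: tau_max = (2 × 6029) / (π × 0.09358^3) = 4.684 × 10⁶ Pa = 4.684 MPa
  Case 3: tau_max = (2 × 7365) / (π × 0.02118^3) = 4.935 × 10⁸ Pa = 493.5 MPa
  Case 4: tau_max = (2 × 1302) / (π × 0.01422^3) = 2.883 × 10⁸ Pa = 288.3 MPa
Ordering: 1135 MPa (case 1) > 493.5 MPa (case 3) > 288.3 MPa (case 4) > 4.684 MPa (case 2)
Final answer: 1, 3, 4, 2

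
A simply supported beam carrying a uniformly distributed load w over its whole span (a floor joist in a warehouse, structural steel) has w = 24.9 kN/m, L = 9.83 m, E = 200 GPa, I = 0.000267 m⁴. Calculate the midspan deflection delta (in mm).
Model: a simply supported beam carrying a uniformly distributed load w over its whole span, so delta = (5·w·L^4) / (384·E·I).
Convert to SI units:
  w = 24.9 kN/m = 24900 N/m
  E = 200 GPa = 2 × 10¹¹ Pa
Substitute:
  delta = (5 × 24900 × 9.83^4) / (384 × (2 × 10¹¹) × 0.000267)
  delta = 0.05669 m
Convert: delta = 0.05669 m = 56.69 mm
Final answer: delta = 56.69 mm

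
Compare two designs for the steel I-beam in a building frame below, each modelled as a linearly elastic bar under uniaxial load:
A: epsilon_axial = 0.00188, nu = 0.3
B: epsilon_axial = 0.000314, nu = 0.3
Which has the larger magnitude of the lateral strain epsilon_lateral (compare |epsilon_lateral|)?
Model: a linearly elastic bar under uniaxial load, so epsilon_lateral = -nu·epsilon_axial (SI units).
  A: epsilon_lateral = -(0.3 × 0.00188) = -0.000564
  B: epsilon_lateral = -(0.3 × 0.000314) = -9.42 × 10⁻⁵
|epsilon_lateral|: A = 0.000564, B = 9.42 × 10⁻⁵, so A is larger in magnitude.
Final answer: A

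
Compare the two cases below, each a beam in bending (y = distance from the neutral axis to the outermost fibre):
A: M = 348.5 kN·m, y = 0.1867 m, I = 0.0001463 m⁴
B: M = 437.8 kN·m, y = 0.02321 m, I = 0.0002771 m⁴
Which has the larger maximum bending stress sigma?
Model: a beam in bending (y = distance from the neutral axis to the outermost fibre), so sigma = (M·y) / I (SI units).
  A: sigma = (348500 × 0.1867) / 0.0001463 = 4.447 × 10⁸ Pa = 444.7 MPa
  B: sigma = (437800 × 0.02321) / 0.0002771 = 3.667 × 10⁷ Pa = 36.67 MPa
444.7 MPa > 36.67 MPa, so A is larger.
Final answer: A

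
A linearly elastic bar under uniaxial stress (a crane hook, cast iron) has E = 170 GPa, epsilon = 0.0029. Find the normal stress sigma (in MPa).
Model: a linearly elastic bar under uniaxial stress, so sigma = E·epsilon.
Convert to SI units:
  E = 170 GPa = 1.7 × 10¹¹ Pa
Substitute:
  sigma = (1.7 × 10¹¹) × 0.0029
  sigma = 4.93 × 10⁸ Pa
Convert: sigma = 4.93 × 10⁸ Pa = 493 MPa
Final answer: sigma = 493 MPa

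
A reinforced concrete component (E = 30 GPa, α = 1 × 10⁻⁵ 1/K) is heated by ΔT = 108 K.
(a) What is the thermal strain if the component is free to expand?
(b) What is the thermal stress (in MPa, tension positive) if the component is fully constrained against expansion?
(a) Free thermal strain ε_th = α·ΔT = (1 × 10⁻⁵) × 108 = 0.00108
(b) Fully constrained, the expansion is suppressed, so σ = -E·α·ΔT. Convert E = 30 GPa = 3 × 10¹⁰ Pa.
  σ = -(3 × 10¹⁰) × (1 × 10⁻⁵) × 108 = -3.24 × 10⁷ Pa = -32.4 MPa (compressive)
Final answer: (a) ε_th = 0.00108, (b) σ = -32.4 MPa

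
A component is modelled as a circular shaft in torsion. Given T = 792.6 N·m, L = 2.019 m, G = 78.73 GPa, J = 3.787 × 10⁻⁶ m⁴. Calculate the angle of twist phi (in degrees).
Model: a circular shaft in torsion, so phi = (T·L) / (G·J).
Convert to SI units:
  G = 78.73 GPa = 7.873 × 10¹⁰ Pa
Substitute:
  phi = (792.6 × 2.019) / ((7.873 × 10¹⁰) × (3.787 × 10⁻⁶))
  phi = 0.005367 rad
Convert to degrees: phi = 0.005367 × 180/π = 0.3075°
Final answer: phi = 0.3075°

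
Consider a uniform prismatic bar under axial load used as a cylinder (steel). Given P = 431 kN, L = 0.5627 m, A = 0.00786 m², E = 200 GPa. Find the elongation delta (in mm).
Model: a uniform prismatic bar under axial load, so delta = (P·L) / (A·E).
Convert to SI units:
  P = 431 kN = 431000 N
  E = 200 GPa = 2 × 10¹¹ Pa
Substitute:
  delta = (431000 × 0.5627) / (0.00786 × (2 × 10¹¹))
  delta = 0.0001543 m
Convert: delta = 0.0001543 m = 0.1543 mm
Final answer: delta = 0.1543 mm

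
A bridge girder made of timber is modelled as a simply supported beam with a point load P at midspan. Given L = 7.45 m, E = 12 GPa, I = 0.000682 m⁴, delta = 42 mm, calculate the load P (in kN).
Model: a simply supported beam with a point load P at midspan, so delta = (P·L^3) / (48·E·I).
Solve for P: P = (48·delta·E·I) / L^3.
Convert to SI units:
  E = 12 GPa = 1.2 × 10¹⁰ Pa
  delta = 42 mm = 0.042 m
Substitute:
  P = (48 × 0.042 × (1.2 × 10¹⁰) × 0.000682) / 7.45^3
  P = 39900 N
Convert: P = 39900 N = 39.9 kN
Final answer: P = 39.9 kN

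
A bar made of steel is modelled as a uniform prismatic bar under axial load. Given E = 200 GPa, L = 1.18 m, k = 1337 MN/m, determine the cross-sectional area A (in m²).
Model: a uniform prismatic bar under axial load, so k = (A·E) / L.
Solve for A: A = (k·L) / E.
Convert to SI units:
  E = 200 GPa = 2 × 10¹¹ Pa
  k = 1337 MN/m = 1.337 × 10⁹ N/m
Substitute:
  A = ((1.337 × 10⁹) × 1.18) / (2 × 10¹¹)
  A = 0.007888 m²
Final answer: A = 0.007888 m²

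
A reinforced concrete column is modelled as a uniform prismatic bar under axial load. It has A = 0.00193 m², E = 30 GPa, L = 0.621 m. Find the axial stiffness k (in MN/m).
Model: a uniform prismatic bar under axial load, so k = (A·E) / L.
Convert to SI units:
  E = 30 GPa = 3 × 10¹⁰ Pa
Substitute:
  k = (0.00193 × (3 × 10¹⁰)) / 0.621
  k = 9.324 × 10⁷ N/m
Convert: k = 9.324 × 10⁷ N/m = 93.24 MN/m
Final answer: k = 93.24 MN/m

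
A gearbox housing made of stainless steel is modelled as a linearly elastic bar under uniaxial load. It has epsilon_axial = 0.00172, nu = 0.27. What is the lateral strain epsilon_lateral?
Model: a linearly elastic bar under uniaxial load, so epsilon_lateral = -nu·epsilon_axial.
Substitute:
  epsilon_lateral = -(0.27 × 0.00172)
  epsilon_lateral = -0.0004644
Final answer: epsilon_lateral = -0.0004644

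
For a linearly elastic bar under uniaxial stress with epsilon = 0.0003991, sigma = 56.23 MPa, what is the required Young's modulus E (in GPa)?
Model: a linearly elastic bar under uniaxial stress, so sigma = E·epsilon.
Solve for E: E = sigma / epsilon.
Convert to SI units:
  sigma = 56.23 MPa = 5.623 × 10⁷ Pa
Substitute:
  E = (5.623 × 10⁷) / 0.0003991
  E = 1.409 × 10¹¹ Pa
Convert: E = 1.409 × 10¹¹ Pa = 140.9 GPa
Final answer: E = 140.9 GPa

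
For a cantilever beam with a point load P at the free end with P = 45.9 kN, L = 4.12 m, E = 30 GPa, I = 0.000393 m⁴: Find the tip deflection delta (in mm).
Model: a cantilever beam with a point load P at the free end, so delta = (P·L^3) / (3·E·I).
Convert to SI units:
  P = 45.9 kN = 45900 N
  E = 30 GPa = 3 × 10¹⁰ Pa
Substitute:
  delta = (45900 × 4.12^3) / (3 × (3 × 10¹⁰) × 0.000393)
  delta = 0.09075 m
Convert: delta = 0.09075 m = 90.75 mm
Final answer: delta = 90.75 mm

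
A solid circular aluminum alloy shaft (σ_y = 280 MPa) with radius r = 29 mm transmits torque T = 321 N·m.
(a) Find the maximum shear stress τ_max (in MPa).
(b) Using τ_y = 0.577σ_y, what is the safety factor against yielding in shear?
(a) For a solid circular shaft, τ_max = T·r/J with J = π·r^4/2, i.e. τ_max = 2·T / (π·r^3). Convert r = 29 mm = 0.029 m.
  τ_max = (2 × 321) / (π × 0.029^3) = 8.379 × 10⁶ Pa = 8.379 MPa
(b) τ_y = 0.577 × 280 = 161.56 MPa
  SF = τ_y/τ_max = 161.56 / 8.379 = 19.28
Final answer: (a) τ_max = 8.379 MPa, (b) SF = 19.28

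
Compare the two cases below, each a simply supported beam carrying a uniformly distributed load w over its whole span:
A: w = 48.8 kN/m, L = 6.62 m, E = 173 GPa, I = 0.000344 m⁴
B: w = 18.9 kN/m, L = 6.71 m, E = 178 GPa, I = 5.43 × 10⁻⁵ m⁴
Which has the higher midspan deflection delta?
Model: a simply supported beam carrying a uniformly distributed load w over its whole span, so delta = (5·w·L^4) / (384·E·I) (SI units).
  A: delta = (5 × 48800 × 6.62^4) / (384 × (1.73 × 10¹¹) × 0.000344) = 0.02051 m = 20.51 mm
  B: delta = (5 × 18900 × 6.71^4) / (384 × (1.78 × 10¹¹) × (5.43 × 10⁻⁵)) = 0.05161 m = 51.61 mm
51.61 mm > 20.51 mm, so B is larger.
Final answer: B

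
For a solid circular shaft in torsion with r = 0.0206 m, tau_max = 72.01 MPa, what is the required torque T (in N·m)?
Model: a solid circular shaft in torsion, so tau_max = (2·T) / (π·r^3).
Solve for T: T = (π·tau_max·r^3) / 2.
Convert to SI units:
  tau_max = 72.01 MPa = 7.201 × 10⁷ Pa
Substitute:
  T = (π × (7.201 × 10⁷) × 0.0206^3) / 2
  T = 988.8 N·m
Final answer: T = 988.8 N·m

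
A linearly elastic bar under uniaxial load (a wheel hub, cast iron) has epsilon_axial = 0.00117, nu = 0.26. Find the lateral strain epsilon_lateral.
Model: a linearly elastic bar under uniaxial load, so epsilon_lateral = -nu·epsilon_axial.
Substitute:
  epsilon_lateral = -(0.26 × 0.00117)
  epsilon_lateral = -0.0003042
Final answer: epsilon_lateral = -0.0003042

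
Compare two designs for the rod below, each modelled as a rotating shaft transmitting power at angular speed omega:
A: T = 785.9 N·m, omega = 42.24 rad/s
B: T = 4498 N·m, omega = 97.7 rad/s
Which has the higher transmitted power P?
Model: a rotating shaft transmitting power at angular speed omega, so P = T·omega (SI units).
  A: P = 785.9 × 42.24 = 33200 W = 33.2 kW
  B: P = 4498 × 97.7 = 439500 W = 439.5 kW
439.5 kW > 33.2 kW, so B is larger.
Final answer: B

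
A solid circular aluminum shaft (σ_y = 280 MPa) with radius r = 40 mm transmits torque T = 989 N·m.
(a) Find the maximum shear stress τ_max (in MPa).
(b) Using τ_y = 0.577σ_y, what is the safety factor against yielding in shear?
(a) For a solid circular shaft, τ_max = T·r/J with J = π·r^4/2, i.e. τ_max = 2·T / (π·r^3). Convert r = 40 mm = 0.04 m.
  τ_max = (2 × 989) / (π × 0.04^3) = 9.838 × 10⁶ Pa = 9.838 MPa
(b) τ_y = 0.577 × 280 = 161.56 MPa
  SF = τ_y/τ_max = 161.56 / 9.838 = 16.42
Final answer: (a) τ_max = 9.838 MPa, (b) SF = 16.42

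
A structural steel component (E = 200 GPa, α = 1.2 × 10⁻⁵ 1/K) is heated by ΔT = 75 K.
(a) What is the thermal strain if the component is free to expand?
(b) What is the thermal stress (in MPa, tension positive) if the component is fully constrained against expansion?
(a) Free thermal strain ε_th = α·ΔT = (1.2 × 10⁻⁵) × 75 = 0.0009
(b) Fully constrained, the expansion is suppressed, so σ = -E·α·ΔT. Convert E = 200 GPa = 2 × 10¹¹ Pa.
  σ = -(2 × 10¹¹) × (1.2 × 10⁻⁵) × 75 = -1.8 × 10⁸ Pa = -180 MPa (compressive)
Final answer: (a) ε_th = 0.0009, (b) σ = -180 MPa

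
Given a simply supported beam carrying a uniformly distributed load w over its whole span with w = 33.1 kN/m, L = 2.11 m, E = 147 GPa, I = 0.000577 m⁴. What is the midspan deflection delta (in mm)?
Model: a simply supported beam carrying a uniformly distributed load w over its whole span, so delta = (5·w·L^4) / (384·E·I).
Convert to SI units:
  w = 33.1 kN/m = 33100 N/m
  E = 147 GPa = 1.47 × 10¹¹ Pa
Substitute:
  delta = (5 × 33100 × 2.11^4) / (384 × (1.47 × 10¹¹) × 0.000577)
  delta = 0.0001007 m
Convert: delta = 0.0001007 m = 0.1007 mm
Final answer: delta = 0.1007 mm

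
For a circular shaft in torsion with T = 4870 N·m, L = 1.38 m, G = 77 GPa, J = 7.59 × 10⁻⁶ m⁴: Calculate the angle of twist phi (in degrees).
Model: a circular shaft in torsion, so phi = (T·L) / (G·J).
Convert to SI units:
  G = 77 GPa = 7.7 × 10¹⁰ Pa
Substitute:
  phi = (4870 × 1.38) / ((7.7 × 10¹⁰) × (7.59 × 10⁻⁶))
  phi = 0.0115 rad
Convert to degrees: phi = 0.0115 × 180/π = 0.6589°
Final answer: phi = 0.6589°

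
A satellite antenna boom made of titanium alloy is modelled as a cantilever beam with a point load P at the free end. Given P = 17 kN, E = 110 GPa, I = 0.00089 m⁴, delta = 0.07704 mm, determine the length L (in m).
Model: a cantilever beam with a point load P at the free end, so delta = (P·L^3) / (3·E·I).
Solve for L: L = ((3·delta·E·I) / P)^(1/3).
Convert to SI units:
  P = 17 kN = 17000 N
  E = 110 GPa = 1.1 × 10¹¹ Pa
  delta = 0.07704 mm = 7.704 × 10⁻⁵ m
Substitute:
  L = ((3 × (7.704 × 10⁻⁵) × (1.1 × 10¹¹) × 0.00089) / 17000)^(1/3)
  L = 1.1 m
Final answer: L = 1.1 m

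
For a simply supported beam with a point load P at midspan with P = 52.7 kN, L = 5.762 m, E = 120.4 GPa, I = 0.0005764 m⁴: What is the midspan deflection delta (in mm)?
Model: a simply supported beam with a point load P at midspan, so delta = (P·L^3) / (48·E·I).
Convert to SI units:
  P = 52.7 kN = 52700 N
  E = 120.4 GPa = 1.204 × 10¹¹ Pa
Substitute:
  delta = (52700 × 5.762^3) / (48 × (1.204 × 10¹¹) × 0.0005764)
  delta = 0.003026 m
Convert: delta = 0.003026 m = 3.026 mm
Final answer: delta = 3.026 mm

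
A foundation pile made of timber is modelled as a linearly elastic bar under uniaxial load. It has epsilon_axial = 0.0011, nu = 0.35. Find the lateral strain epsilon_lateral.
Model: a linearly elastic bar under uniaxial load, so epsilon_lateral = -nu·epsilon_axial.
Substitute:
  epsilon_lateral = -(0.35 × 0.0011)
  epsilon_lateral = -0.000385
Final answer: epsilon_lateral = -0.000385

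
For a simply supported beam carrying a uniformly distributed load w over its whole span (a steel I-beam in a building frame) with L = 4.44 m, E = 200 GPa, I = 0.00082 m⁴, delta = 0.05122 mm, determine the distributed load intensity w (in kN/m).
Model: a simply supported beam carrying a uniformly distributed load w over its whole span, so delta = (5·w·L^4) / (384·E·I).
Solve for w: w = (384·delta·E·I) / (5·L^4).
Convert to SI units:
  E = 200 GPa = 2 × 10¹¹ Pa
  delta = 0.05122 mm = 5.122 × 10⁻⁵ m
Substitute:
  w = (384 × (5.122 × 10⁻⁵) × (2 × 10¹¹) × 0.00082) / (5 × 4.44^4)
  w = 1660 N/m
Convert: w = 1660 N/m = 1.66 kN/m
Final answer: w = 1.66 kN/m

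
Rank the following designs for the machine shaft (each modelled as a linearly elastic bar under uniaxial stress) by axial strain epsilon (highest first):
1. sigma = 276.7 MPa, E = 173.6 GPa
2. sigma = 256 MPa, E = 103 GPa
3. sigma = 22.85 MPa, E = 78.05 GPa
Model: a linearly elastic bar under uniaxial stress, so epsilon = sigma / E (SI units).
  Case 1: epsilon = (2.767 × 10⁸) / (1.736 × 10¹¹) = 0.001594
  Case 2: epsilon = (2.56 × 10⁸) / (1.03 × 10¹¹) = 0.002485
  Case 3: epsilon = (2.285 × 10⁷) / (7.805 × 10¹⁰) = 0.0002928
Ordering: 0.002485 (case 2) > 0.001594 (case 1) > 0.0002928 (case 3)
Final answer: 2, 1, 3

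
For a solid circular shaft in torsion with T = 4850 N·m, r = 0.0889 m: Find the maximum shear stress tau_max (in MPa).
Model: a solid circular shaft in torsion, so tau_max = (2·T) / (π·r^3).
Substitute:
  tau_max = (2 × 4850) / (π × 0.0889^3)
  tau_max = 4.395 × 10⁶ Pa
Convert: tau_max = 4.395 × 10⁶ Pa = 4.395 MPa
Final answer: tau_max = 4.395 MPa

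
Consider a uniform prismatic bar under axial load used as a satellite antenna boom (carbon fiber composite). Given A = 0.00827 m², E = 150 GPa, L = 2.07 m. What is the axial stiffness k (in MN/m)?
Model: a uniform prismatic bar under axial load, so k = (A·E) / L.
Convert to SI units:
  E = 150 GPa = 1.5 × 10¹¹ Pa
Substitute:
  k = (0.00827 × (1.5 × 10¹¹)) / 2.07
  k = 5.993 × 10⁸ N/m
Convert: k = 5.993 × 10⁸ N/m = 599.3 MN/m
Final answer: k = 599.3 MN/m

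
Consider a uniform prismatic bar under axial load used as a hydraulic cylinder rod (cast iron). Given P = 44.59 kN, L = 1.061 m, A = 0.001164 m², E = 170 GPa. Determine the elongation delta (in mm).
Model: a uniform prismatic bar under axial load, so delta = (P·L) / (A·E).
Convert to SI units:
  P = 44.59 kN = 44590 N
  E = 170 GPa = 1.7 × 10¹¹ Pa
Substitute:
  delta = (44590 × 1.061) / (0.001164 × (1.7 × 10¹¹))
  delta = 0.0002391 m
Convert: delta = 0.0002391 m = 0.2391 mm
Final answer: delta = 0.2391 mm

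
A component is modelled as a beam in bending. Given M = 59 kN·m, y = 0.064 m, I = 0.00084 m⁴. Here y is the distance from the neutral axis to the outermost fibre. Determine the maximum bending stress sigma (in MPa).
Model: a beam in bending, so sigma = (M·y) / I.
Convert to SI units:
  M = 59 kN·m = 59000 N·m
Substitute:
  sigma = (59000 × 0.064) / 0.00084
  sigma = 4.495 × 10⁶ Pa
Convert: sigma = 4.495 × 10⁶ Pa = 4.495 MPa
Final answer: sigma = 4.495 MPa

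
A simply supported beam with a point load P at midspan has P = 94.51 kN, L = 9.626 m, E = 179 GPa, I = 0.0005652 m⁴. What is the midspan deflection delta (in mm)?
Model: a simply supported beam with a point load P at midspan, so delta = (P·L^3) / (48·E·I).
Convert to SI units:
  P = 94.51 kN = 94510 N
  E = 179 GPa = 1.79 × 10¹¹ Pa
Substitute:
  delta = (94510 × 9.626^3) / (48 × (1.79 × 10¹¹) × 0.0005652)
  delta = 0.01736 m
Convert: delta = 0.01736 m = 17.36 mm
Final answer: delta = 17.36 mm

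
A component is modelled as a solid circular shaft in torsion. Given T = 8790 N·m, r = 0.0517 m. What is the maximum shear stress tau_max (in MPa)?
Model: a solid circular shaft in torsion, so tau_max = (2·T) / (π·r^3).
Substitute:
  tau_max = (2 × 8790) / (π × 0.0517^3)
  tau_max = 4.049 × 10⁷ Pa
Convert: tau_max = 4.049 × 10⁷ Pa = 40.49 MPa
Final answer: tau_max = 40.49 MPa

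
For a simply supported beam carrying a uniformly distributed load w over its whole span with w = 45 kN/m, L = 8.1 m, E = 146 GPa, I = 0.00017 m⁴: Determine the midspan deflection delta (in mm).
Model: a simply supported beam carrying a uniformly distributed load w over its whole span, so delta = (5·w·L^4) / (384·E·I).
Convert to SI units:
  w = 45 kN/m = 45000 N/m
  E = 146 GPa = 1.46 × 10¹¹ Pa
Substitute:
  delta = (5 × 45000 × 8.1^4) / (384 × (1.46 × 10¹¹) × 0.00017)
  delta = 0.1016 m
Convert: delta = 0.1016 m = 101.6 mm
Final answer: delta = 101.6 mm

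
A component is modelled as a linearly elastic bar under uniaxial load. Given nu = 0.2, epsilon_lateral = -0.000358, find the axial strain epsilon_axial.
Model: a linearly elastic bar under uniaxial load, so epsilon_lateral = -nu·epsilon_axial.
Solve for epsilon_axial: epsilon_axial = -epsilon_lateral / nu.
Substitute:
  epsilon_axial = -(-0.000358) / 0.2
  epsilon_axial = 0.00179
Final answer: epsilon_axial = 0.00179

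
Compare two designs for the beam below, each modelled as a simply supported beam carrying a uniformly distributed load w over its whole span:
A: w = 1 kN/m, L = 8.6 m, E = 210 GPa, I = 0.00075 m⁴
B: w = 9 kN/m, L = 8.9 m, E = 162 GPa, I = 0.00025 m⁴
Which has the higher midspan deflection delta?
Model: a simply supported beam carrying a uniformly distributed load w over its whole span, so delta = (5·w·L^4) / (384·E·I) (SI units).
  A: delta = (5 × 1000 × 8.6^4) / (384 × (2.1 × 10¹¹) × 0.00075) = 0.0004522 m = 0.4522 mm
  B: delta = (5 × 9000 × 8.9^4) / (384 × (1.62 × 10¹¹) × 0.00025) = 0.01815 m = 18.15 mm
18.15 mm > 0.4522 mm, so B is larger.
Final answer: B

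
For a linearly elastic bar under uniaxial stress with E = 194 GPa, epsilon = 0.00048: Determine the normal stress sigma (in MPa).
Model: a linearly elastic bar under uniaxial stress, so sigma = E·epsilon.
Convert to SI units:
  E = 194 GPa = 1.94 × 10¹¹ Pa
Substitute:
  sigma = (1.94 × 10¹¹) × 0.00048
  sigma = 9.312 × 10⁷ Pa
Convert: sigma = 9.312 × 10⁷ Pa = 93.12 MPa
Final answer: sigma = 93.12 MPa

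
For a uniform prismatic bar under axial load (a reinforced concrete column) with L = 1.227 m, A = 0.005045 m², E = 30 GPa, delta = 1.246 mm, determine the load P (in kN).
Model: a uniform prismatic bar under axial load, so delta = (P·L) / (A·E).
Solve for P: P = (delta·A·E) / L.
Convert to SI units:
  E = 30 GPa = 3 × 10¹⁰ Pa
  delta = 1.246 mm = 0.001246 m
Substitute:
  P = (0.001246 × 0.005045 × (3 × 10¹⁰)) / 1.227
  P = 153700 N
Convert: P = 153700 N = 153.7 kN
Final answer: P = 153.7 kN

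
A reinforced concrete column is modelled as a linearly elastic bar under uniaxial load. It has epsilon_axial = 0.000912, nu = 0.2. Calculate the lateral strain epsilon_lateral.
Model: a linearly elastic bar under uniaxial load, so epsilon_lateral = -nu·epsilon_axial.
Substitute:
  epsilon_lateral = -(0.2 × 0.000912)
  epsilon_lateral = -0.0001824
Final answer: epsilon_lateral = -0.0001824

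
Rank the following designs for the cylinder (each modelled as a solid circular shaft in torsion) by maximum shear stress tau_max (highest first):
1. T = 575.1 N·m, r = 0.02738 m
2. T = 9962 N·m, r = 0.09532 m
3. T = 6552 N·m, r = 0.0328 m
Model: a solid circular shaft in torsion, so tau_max = (2·T) / (π·r^3) (SI units).
  Case 1: tau_max = (2 × 575.1) / (π × 0.02738^3) = 1.784 × 10⁷ Pa = 17.84 MPa
  Case 2: tau_max = (2 × 9962) / (π × 0.09532^3) = 7.323 × 10⁶ Pa = 7.323 MPa
  Case 3: tau_max = (2 × 6552) / (π × 0.0328^3) = 1.182 × 10⁸ Pa = 118.2 MPa
Ordering: 118.2 MPa (case 3) > 17.84 MPa (case 1) > 7.323 MPa (case 2)
Final answer: 3, 1, 2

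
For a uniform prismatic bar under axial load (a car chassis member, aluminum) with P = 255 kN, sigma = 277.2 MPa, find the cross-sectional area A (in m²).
Model: a uniform prismatic bar under axial load, so sigma = P / A.
Solve for A: A = P / sigma.
Convert to SI units:
  P = 255 kN = 255000 N
  sigma = 277.2 MPa = 2.772 × 10⁸ Pa
Substitute:
  A = 255000 / (2.772 × 10⁸)
  A = 0.0009199 m²
Final answer: A = 0.0009199 m²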